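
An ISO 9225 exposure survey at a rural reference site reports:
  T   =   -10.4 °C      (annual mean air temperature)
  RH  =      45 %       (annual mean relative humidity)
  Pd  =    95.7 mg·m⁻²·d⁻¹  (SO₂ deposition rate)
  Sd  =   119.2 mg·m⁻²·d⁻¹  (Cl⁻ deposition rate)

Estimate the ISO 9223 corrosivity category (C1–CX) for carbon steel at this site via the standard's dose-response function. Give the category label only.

C2

carbon steel: temperature factor f = +0.150·(-20.4) = -3.0600
  Pd branch = 1.77·Pd^0.52·e^(0.02·RH+f) = 2.188 μm/a
  Cl⁻ term: 0.102·119.2^0.62·exp(0.033·45+0.04·-10.4) = 5.756
  r_corr = 2.188 + 5.756 = 7.944 μm/a
ISO 9223 Table 2 (carbon steel): 1.3 < 7.94 ≤ 25 μm/a ⇒ C2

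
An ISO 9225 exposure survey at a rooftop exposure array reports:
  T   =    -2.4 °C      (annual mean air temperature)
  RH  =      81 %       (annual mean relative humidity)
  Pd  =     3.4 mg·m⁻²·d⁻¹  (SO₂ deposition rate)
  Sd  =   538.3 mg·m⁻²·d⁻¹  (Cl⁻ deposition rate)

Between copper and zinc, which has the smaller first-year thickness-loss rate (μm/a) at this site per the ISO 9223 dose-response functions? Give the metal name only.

copper

copper: temperature factor f = +0.126·(-12.4) = -1.5624
  Pd branch = 0.0053·Pd^0.26·e^(0.059·RH+f) = 0.1817 μm/a
  Sd branch = 0.01025·Sd^0.27·e^(0.036·RH+0.049·T) = 0.9192 μm/a
  r_corr = 0.1817 + 0.9192 = 1.101 μm/a
zinc: temperature factor f = +0.038·(-12.4) = -0.4712
  Pd branch = 0.0129·Pd^0.44·e^(0.046·RH+f) = 0.5728 μm/a
  Sd branch = 0.0175·Sd^0.57·e^(0.008·RH+0.085·T) = 0.983 μm/a
  r_corr = 0.5728 + 0.983 = 1.556 μm/a
Ordering by μm/a: zinc (1.56) > copper (1.1)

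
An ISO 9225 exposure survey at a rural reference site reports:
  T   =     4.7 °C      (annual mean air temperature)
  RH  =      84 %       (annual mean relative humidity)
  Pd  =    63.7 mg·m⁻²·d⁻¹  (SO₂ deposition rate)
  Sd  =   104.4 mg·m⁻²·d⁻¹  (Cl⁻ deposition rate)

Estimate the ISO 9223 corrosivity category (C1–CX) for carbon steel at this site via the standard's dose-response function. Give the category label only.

carbon steel: f(T) = +0.150·(T−10) [T≤10 °C] = -0.7950
  sulphur-dioxide contribution → 37.19 μm/a
  chloride contribution → 35.13 μm/a
  ⇒ r_corr(carbon steel) = 72.33 μm/a
72.3 μm/a falls in (50, 80] for carbon steel → category C4

C4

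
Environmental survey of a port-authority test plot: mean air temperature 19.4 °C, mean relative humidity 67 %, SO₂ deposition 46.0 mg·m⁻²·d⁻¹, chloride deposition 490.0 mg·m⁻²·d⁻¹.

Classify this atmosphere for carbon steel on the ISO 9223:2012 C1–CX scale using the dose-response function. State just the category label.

carbon steel: T>10 °C ⇒ hinge -0.054·(19.4−10) = -0.5076
  sulphur-dioxide contribution → 29.79 μm/a
  chloride contribution → 94.14 μm/a
  ⇒ r_corr(carbon steel) = 123.9 μm/a
Category bounds: 80…200 μm/a bracket r_corr ⇒ C5

C5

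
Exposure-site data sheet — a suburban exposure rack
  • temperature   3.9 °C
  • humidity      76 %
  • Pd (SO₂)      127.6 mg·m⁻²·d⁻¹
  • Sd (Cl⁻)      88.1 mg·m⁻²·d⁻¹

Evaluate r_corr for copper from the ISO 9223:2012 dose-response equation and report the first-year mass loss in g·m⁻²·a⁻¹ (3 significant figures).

r_corr = 12.6 g·m⁻²·a⁻¹

copper: T≤10 °C ⇒ hinge +0.126·(3.9−10) = -0.7686
  Pd branch = 0.0053·Pd^0.26·e^(0.059·RH+f) = 0.768 μm/a
  Cl⁻ term: 0.01025·88.1^0.27·exp(0.036·76+0.049·3.9) = 0.6413
  sum: 0.768 + 0.6413 → r_corr = 1.409 μm/a
Convert to mass loss: 1.409 μm/a × 8.96 g/cm³ = 12.63 g·m⁻²·a⁻¹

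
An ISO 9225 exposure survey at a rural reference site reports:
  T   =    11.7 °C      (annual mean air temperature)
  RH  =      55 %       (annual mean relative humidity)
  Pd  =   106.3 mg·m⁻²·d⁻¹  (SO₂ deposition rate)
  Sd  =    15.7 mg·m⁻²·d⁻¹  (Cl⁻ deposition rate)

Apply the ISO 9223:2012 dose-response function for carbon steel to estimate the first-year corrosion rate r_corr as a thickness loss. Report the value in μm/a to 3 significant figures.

carbon steel: T>10 °C ⇒ hinge -0.054·(11.7−10) = -0.0918
  Pd branch = 1.77·Pd^0.52·e^(0.02·RH+f) = 54.91 μm/a
  Sd branch = 0.102·Sd^0.62·e^(0.033·RH+0.04·T) = 5.515 μm/a
  r_corr = 54.91 + 5.515 = 60.42 μm/a

r_corr = 60.4 μm/a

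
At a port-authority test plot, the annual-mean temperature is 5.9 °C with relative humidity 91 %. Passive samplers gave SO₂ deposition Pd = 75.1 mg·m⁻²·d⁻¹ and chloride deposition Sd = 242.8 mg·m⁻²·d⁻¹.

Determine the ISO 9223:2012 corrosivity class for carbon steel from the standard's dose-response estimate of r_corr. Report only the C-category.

C5

carbon steel: f(T) = +0.150·(T−10) [T≤10 °C] = -0.6150
  sulphur-dioxide contribution → 55.8 μm/a
  chloride contribution → 78.37 μm/a
  ⇒ r_corr(carbon steel) = 134.2 μm/a
ISO 9223 Table 2 (carbon steel): 80 < 134 ≤ 200 μm/a ⇒ C5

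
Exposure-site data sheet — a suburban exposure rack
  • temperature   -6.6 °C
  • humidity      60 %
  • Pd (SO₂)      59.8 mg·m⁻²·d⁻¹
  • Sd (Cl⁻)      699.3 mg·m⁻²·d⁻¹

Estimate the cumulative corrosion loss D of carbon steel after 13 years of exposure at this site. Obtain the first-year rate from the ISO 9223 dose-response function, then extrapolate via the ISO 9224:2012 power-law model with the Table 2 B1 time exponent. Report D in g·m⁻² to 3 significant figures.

D(13) = 1.11e+03 g·m⁻²

carbon steel: f(T) = +0.150·(T−10) [T≤10 °C] = -2.4900
  Pd branch = 1.77·Pd^0.52·e^(0.02·RH+f) = 4.089 μm/a
  Cl⁻ term: 0.102·699.3^0.62·exp(0.033·60+0.04·-6.6) = 32.93
  r_corr = 4.089 + 32.93 = 37.02 μm/a
ISO 9224: D(t) = r_corr · t^b with b = 0.523 (carbon steel, B1)
  D(13) = 37.02 × 13^0.523 = 37.02 × 3.825 = 141.6 μm
  Mass loss = 141.6 μm × 7.85 g/cm³ = 1111 g·m⁻²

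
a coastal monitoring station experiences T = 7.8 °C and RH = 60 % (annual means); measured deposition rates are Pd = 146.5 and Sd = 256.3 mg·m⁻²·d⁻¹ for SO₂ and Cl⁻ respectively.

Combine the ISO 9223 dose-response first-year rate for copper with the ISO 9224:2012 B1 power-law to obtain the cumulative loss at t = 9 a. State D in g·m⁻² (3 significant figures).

D(9) = 42.2 g·m⁻²

copper: T≤10 °C ⇒ hinge +0.126·(7.8−10) = -0.2772
  SO₂ term: 0.0053·146.5^0.26·exp(0.059·60-0.2772) = 0.5063
  Sd branch = 0.01025·Sd^0.27·e^(0.036·RH+0.049·T) = 0.5823 μm/a
  r_corr = 0.5063 + 0.5823 = 1.089 μm/a
ISO 9224: D(t) = r_corr · t^b with b = 0.667 (copper, B1)
  D(9) = 1.089 × 9^0.667 = 1.089 × 4.33 = 4.714 μm
  Mass loss = 4.714 μm × 8.96 g/cm³ = 42.23 g·m⁻²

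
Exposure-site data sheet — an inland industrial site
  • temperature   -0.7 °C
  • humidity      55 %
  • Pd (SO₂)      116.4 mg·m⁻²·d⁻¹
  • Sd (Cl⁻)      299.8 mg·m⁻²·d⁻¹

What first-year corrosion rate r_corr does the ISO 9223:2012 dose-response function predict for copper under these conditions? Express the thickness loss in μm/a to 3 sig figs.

r_corr = 0.456 μm/a

copper: T≤10 °C ⇒ hinge +0.126·(-0.7−10) = -1.3482
  sulphur-dioxide contribution → 0.1217 μm/a
  chloride contribution → 0.3346 μm/a
  ⇒ r_corr(copper) = 0.4562 μm/a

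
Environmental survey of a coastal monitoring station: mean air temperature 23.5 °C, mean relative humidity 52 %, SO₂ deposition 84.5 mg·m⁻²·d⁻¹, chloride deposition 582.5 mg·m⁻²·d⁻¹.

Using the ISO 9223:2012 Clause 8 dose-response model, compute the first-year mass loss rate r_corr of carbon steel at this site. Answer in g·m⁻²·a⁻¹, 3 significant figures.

carbon steel: temperature factor f = -0.054·(13.5) = -0.7290
  SO₂ term: 1.77·84.5^0.52·exp(0.02·52-0.7290) = 24.27
  Sd branch = 0.102·Sd^0.62·e^(0.033·RH+0.04·T) = 75.26 μm/a
  r_corr = 24.27 + 75.26 = 99.53 μm/a
Convert to mass loss: 99.53 μm/a × 7.85 g/cm³ = 781.3 g·m⁻²·a⁻¹

r_corr = 781 g·m⁻²·a⁻¹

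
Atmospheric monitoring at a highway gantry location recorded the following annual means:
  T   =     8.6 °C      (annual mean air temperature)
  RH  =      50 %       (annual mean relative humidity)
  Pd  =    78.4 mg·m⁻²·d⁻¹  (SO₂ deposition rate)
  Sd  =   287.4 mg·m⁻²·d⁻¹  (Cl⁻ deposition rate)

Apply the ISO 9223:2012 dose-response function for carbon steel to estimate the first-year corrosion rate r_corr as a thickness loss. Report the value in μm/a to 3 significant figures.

carbon steel: f(T) = +0.150·(T−10) [T≤10 °C] = -0.2100
  Pd branch = 1.77·Pd^0.52·e^(0.02·RH+f) = 37.68 μm/a
  Cl⁻ term: 0.102·287.4^0.62·exp(0.033·50+0.04·8.6) = 25.05
  r_corr = 37.68 + 25.05 = 62.73 μm/a

r_corr = 62.7 μm/a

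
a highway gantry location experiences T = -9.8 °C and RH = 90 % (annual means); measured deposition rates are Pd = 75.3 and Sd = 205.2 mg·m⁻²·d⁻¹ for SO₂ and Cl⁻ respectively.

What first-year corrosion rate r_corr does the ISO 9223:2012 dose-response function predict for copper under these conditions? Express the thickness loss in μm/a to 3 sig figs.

copper: f(T) = +0.126·(T−10) [T≤10 °C] = -2.4948
  Pd branch = 0.0053·Pd^0.26·e^(0.059·RH+f) = 0.2722 μm/a
  Cl⁻ term: 0.01025·205.2^0.27·exp(0.036·90+0.049·-9.8) = 0.6817
  sum: 0.2722 + 0.6817 → r_corr = 0.9539 μm/a

r_corr = 0.954 μm/a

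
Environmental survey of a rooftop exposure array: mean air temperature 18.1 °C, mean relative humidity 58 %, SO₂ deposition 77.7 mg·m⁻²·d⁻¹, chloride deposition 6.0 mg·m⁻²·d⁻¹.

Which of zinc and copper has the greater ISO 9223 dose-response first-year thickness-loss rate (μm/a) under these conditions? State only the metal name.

zinc: f(T) = -0.071·(T−10) [T>10 °C] = -0.5751
  Pd branch = 0.0129·Pd^0.44·e^(0.046·RH+f) = 0.7101 μm/a
  Sd branch = 0.0175·Sd^0.57·e^(0.008·RH+0.085·T) = 0.36 μm/a
  sum: 0.7101 + 0.36 → r_corr = 1.07 μm/a
copper: temperature factor f = -0.080·(8.1) = -0.6480
  Pd branch = 0.0053·Pd^0.26·e^(0.059·RH+f) = 0.2633 μm/a
  Sd branch = 0.01025·Sd^0.27·e^(0.036·RH+0.049·T) = 0.3257 μm/a
  r_corr = 0.2633 + 0.3257 = 0.589 μm/a
Ordering by μm/a: zinc (1.07) > copper (0.589)

zinc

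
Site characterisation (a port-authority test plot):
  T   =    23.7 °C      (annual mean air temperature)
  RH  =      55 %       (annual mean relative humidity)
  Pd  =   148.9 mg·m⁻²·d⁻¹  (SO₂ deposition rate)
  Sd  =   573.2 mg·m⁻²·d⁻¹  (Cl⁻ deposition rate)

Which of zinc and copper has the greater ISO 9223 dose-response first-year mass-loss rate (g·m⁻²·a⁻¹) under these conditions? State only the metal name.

zinc

zinc: temperature factor f = -0.071·(13.7) = -0.9727
  Pd branch = 0.0129·Pd^0.44·e^(0.046·RH+f) = 0.5533 μm/a
  Sd branch = 0.0175·Sd^0.57·e^(0.008·RH+0.085·T) = 7.608 μm/a
  sum: 0.5533 + 7.608 → r_corr = 8.161 μm/a
  mass loss = 8.161 μm/a × 7.14 g/cm³ = 58.27 g·m⁻²·a⁻¹
copper: T>10 °C ⇒ hinge -0.080·(23.7−10) = -1.0960
  Pd branch = 0.0053·Pd^0.26·e^(0.059·RH+f) = 0.1669 μm/a
  Cl⁻ term: 0.01025·573.2^0.27·exp(0.036·55+0.049·23.7) = 1.317
  sum: 0.1669 + 1.317 → r_corr = 1.484 μm/a
  mass loss = 1.484 μm/a × 8.96 g/cm³ = 13.3 g·m⁻²·a⁻¹
Ordering by g·m⁻²·a⁻¹: zinc (58.3) > copper (13.3)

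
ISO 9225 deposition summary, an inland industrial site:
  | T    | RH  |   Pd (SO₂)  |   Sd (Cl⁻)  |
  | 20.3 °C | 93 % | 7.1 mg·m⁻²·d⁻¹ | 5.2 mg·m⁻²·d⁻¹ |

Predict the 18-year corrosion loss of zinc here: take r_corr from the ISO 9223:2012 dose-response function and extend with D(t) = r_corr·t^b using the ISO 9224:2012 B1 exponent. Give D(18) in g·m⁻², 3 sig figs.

D(18) = 119 g·m⁻²

zinc: temperature factor f = -0.071·(10.3) = -0.7313
  Pd branch = 0.0129·Pd^0.44·e^(0.046·RH+f) = 1.06 μm/a
  Sd branch = 0.0175·Sd^0.57·e^(0.008·RH+0.085·T) = 0.5292 μm/a
  r_corr = 1.06 + 0.5292 = 1.59 μm/a
Power-law: D(18) = r_corr · 18^0.813
  D(18) = 1.59 × 18^0.813 = 1.59 × 10.48 = 16.67 μm
  Mass loss = 16.67 μm × 7.14 g/cm³ = 119 g·m⁻²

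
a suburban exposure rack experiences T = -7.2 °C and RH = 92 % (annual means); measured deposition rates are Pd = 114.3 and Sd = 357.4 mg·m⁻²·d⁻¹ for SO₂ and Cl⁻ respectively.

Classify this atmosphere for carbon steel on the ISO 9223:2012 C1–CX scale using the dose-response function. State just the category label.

carbon steel: T≤10 °C ⇒ hinge +0.150·(-7.2−10) = -2.5800
  sulphur-dioxide contribution → 9.926 μm/a
  chloride contribution → 60.95 μm/a
  ⇒ r_corr(carbon steel) = 70.88 μm/a
70.9 μm/a falls in (50, 80] for carbon steel → category C4

C4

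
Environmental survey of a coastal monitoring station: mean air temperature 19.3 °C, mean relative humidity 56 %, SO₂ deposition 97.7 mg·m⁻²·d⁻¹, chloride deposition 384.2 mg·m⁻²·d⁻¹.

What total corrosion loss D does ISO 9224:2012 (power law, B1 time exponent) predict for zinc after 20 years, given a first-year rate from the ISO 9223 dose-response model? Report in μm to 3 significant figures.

D(20) = 55.5 μm

zinc: temperature factor f = -0.071·(9.3) = -0.6603
  SO₂ term: 0.0129·97.7^0.44·exp(0.046·56-0.6603) = 0.6578
  Sd branch = 0.0175·Sd^0.57·e^(0.008·RH+0.085·T) = 4.2 μm/a
  r_corr = 0.6578 + 4.2 = 4.858 μm/a
ISO 9224: D(t) = r_corr · t^b with b = 0.813 (zinc, B1)
  D(20) = 4.858 × 20^0.813 = 4.858 × 11.42 = 55.49 μm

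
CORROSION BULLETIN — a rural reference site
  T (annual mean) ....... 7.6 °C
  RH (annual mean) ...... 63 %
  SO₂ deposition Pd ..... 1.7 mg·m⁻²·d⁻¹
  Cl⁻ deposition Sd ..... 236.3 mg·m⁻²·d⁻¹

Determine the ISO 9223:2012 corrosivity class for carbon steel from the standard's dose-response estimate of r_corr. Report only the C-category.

carbon steel: temperature factor f = +0.150·(-2.4) = -0.3600
  sulphur-dioxide contribution → 5.737 μm/a
  chloride contribution → 32.74 μm/a
  total first-year rate 38.48 μm/a
ISO 9223 Table 2 (carbon steel): 25 < 38.5 ≤ 50 μm/a ⇒ C3

C3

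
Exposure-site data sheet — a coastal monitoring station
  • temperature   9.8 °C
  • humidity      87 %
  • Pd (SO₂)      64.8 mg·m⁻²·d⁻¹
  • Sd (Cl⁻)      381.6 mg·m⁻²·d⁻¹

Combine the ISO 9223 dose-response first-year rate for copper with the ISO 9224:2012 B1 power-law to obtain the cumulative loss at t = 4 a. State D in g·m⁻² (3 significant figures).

copper: temperature factor f = +0.126·(-0.2) = -0.0252
  SO₂ term: 0.0053·64.8^0.26·exp(0.059·87-0.0252) = 2.592
  Sd branch = 0.01025·Sd^0.27·e^(0.036·RH+0.049·T) = 1.89 μm/a
  sum: 2.592 + 1.89 → r_corr = 4.482 μm/a
ISO 9224: D(t) = r_corr · t^b with b = 0.667 (copper, B1)
  D(4) = 4.482 × 4^0.667 = 4.482 × 2.521 = 11.3 μm
  Mass loss = 11.3 μm × 8.96 g/cm³ = 101.2 g·m⁻²

D(4) = 101 g·m⁻²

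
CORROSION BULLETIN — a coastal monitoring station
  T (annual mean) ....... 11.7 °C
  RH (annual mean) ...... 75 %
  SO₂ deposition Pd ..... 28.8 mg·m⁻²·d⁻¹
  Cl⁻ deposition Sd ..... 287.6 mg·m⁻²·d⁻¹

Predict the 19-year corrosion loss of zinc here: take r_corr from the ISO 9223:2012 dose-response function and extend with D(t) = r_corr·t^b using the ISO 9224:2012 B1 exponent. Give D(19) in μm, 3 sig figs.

zinc: temperature factor f = -0.071·(1.7) = -0.1207
  sulphur-dioxide contribution → 1.58 μm/a
  chloride contribution → 2.173 μm/a
  ⇒ r_corr(zinc) = 3.753 μm/a
Long-term exponent b (ISO 9224 Table 2, B1) = 0.813
  D(19) = 3.753 × 19^0.813 = 3.753 × 10.96 = 41.11 μm

D(19) = 41.1 μm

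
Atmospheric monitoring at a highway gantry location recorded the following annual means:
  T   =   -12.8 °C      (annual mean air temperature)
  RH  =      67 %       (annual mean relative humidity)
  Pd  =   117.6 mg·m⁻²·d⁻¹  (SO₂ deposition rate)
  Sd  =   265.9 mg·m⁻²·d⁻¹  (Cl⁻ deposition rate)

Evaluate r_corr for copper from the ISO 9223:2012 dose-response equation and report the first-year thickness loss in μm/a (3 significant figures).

copper: temperature factor f = +0.126·(-22.8) = -2.8728
  SO₂ term: 0.0053·117.6^0.26·exp(0.059·67-2.8728) = 0.05391
  Cl⁻ term: 0.01025·265.9^0.27·exp(0.036·67+0.049·-12.8) = 0.2758
  r_corr = 0.05391 + 0.2758 = 0.3297 μm/a

r_corr = 0.330 μm/a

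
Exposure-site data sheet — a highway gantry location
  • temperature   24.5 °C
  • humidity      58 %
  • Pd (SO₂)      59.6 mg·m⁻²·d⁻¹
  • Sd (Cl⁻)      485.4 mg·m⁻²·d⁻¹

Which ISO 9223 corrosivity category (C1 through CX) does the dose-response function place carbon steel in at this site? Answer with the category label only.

C5

carbon steel: temperature factor f = -0.054·(14.5) = -0.7830
  Pd branch = 1.77·Pd^0.52·e^(0.02·RH+f) = 21.62 μm/a
  Sd branch = 0.102·Sd^0.62·e^(0.033·RH+0.04·T) = 85.28 μm/a
  r_corr = 21.62 + 85.28 = 106.9 μm/a
107 μm/a falls in (80, 200] for carbon steel → category C5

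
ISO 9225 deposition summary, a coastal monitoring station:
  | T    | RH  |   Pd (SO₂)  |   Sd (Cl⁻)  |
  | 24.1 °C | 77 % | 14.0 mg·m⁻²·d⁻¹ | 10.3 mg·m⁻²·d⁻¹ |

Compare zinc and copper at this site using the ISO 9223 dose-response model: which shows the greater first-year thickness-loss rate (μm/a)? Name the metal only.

zinc: f(T) = -0.071·(T−10) [T>10 °C] = -1.0011
  sulphur-dioxide contribution → 0.5229 μm/a
  chloride contribution → 0.9496 μm/a
  total first-year rate 1.472 μm/a
copper: f(T) = -0.080·(T−10) [T>10 °C] = -1.1280
  sulphur-dioxide contribution → 0.3202 μm/a
  chloride contribution → 1.002 μm/a
  total first-year rate 1.322 μm/a
Ordering by μm/a: zinc (1.47) > copper (1.32)

zinc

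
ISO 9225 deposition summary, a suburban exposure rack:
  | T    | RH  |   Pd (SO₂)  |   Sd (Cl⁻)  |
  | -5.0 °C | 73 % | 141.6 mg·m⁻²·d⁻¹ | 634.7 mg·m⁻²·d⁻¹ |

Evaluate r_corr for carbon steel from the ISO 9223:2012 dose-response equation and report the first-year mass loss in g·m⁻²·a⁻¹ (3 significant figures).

carbon steel: temperature factor f = +0.150·(-15.0) = -2.2500
  Pd branch = 1.77·Pd^0.52·e^(0.02·RH+f) = 10.55 μm/a
  Sd branch = 0.102·Sd^0.62·e^(0.033·RH+0.04·T) = 50.76 μm/a
  sum: 10.55 + 50.76 → r_corr = 61.32 μm/a
Convert to mass loss: 61.32 μm/a × 7.85 g/cm³ = 481.3 g·m⁻²·a⁻¹

r_corr = 481 g·m⁻²·a⁻¹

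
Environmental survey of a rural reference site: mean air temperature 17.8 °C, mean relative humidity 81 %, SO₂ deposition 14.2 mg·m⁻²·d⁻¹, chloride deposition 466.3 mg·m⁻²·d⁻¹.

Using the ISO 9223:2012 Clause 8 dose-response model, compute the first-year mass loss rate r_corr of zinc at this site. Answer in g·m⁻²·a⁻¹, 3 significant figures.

zinc: T>10 °C ⇒ hinge -0.071·(17.8−10) = -0.5538
  Pd branch = 0.0129·Pd^0.44·e^(0.046·RH+f) = 0.9892 μm/a
  Sd branch = 0.0175·Sd^0.57·e^(0.008·RH+0.085·T) = 5.043 μm/a
  r_corr = 0.9892 + 5.043 = 6.032 μm/a
Convert to mass loss: 6.032 μm/a × 7.14 g/cm³ = 43.07 g·m⁻²·a⁻¹

r_corr = 43.1 g·m⁻²·a⁻¹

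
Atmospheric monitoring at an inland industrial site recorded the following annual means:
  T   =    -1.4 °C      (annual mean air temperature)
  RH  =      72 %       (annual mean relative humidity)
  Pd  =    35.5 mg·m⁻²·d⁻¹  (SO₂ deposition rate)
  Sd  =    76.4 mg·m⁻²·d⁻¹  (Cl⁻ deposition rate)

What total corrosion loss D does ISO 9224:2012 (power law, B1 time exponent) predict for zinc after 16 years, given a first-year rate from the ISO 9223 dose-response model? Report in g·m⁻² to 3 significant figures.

D(16) = 97.4 g·m⁻²

zinc: temperature factor f = +0.038·(-11.4) = -0.4332
  Pd branch = 0.0129·Pd^0.44·e^(0.046·RH+f) = 1.104 μm/a
  Sd branch = 0.0175·Sd^0.57·e^(0.008·RH+0.085·T) = 0.3272 μm/a
  r_corr = 1.104 + 0.3272 = 1.431 μm/a
ISO 9224: D(t) = r_corr · t^b with b = 0.813 (zinc, B1)
  D(16) = 1.431 × 16^0.813 = 1.431 × 9.527 = 13.63 μm
  Mass loss = 13.63 μm × 7.14 g/cm³ = 97.35 g·m⁻²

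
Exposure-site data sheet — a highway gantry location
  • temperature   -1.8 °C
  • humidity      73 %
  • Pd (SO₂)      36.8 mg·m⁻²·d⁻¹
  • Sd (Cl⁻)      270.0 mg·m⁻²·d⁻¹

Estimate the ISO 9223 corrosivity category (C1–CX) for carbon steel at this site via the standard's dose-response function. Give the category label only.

carbon steel: T≤10 °C ⇒ hinge +0.150·(-1.8−10) = -1.7700
  sulphur-dioxide contribution → 8.464 μm/a
  chloride contribution → 33.96 μm/a
  ⇒ r_corr(carbon steel) = 42.43 μm/a
42.4 μm/a falls in (25, 50] for carbon steel → category C3

C3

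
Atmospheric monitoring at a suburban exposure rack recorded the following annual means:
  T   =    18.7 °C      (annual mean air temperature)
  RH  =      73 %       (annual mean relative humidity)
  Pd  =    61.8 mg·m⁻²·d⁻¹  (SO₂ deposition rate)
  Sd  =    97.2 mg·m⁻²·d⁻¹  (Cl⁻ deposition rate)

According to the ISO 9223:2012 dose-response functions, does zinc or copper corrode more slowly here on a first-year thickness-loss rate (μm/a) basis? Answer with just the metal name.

copper

zinc: T>10 °C ⇒ hinge -0.071·(18.7−10) = -0.6177
  Pd branch = 0.0129·Pd^0.44·e^(0.046·RH+f) = 1.227 μm/a
  Sd branch = 0.0175·Sd^0.57·e^(0.008·RH+0.085·T) = 2.089 μm/a
  r_corr = 1.227 + 2.089 = 3.316 μm/a
copper: temperature factor f = -0.080·(8.7) = -0.6960
  SO₂ term: 0.0053·61.8^0.26·exp(0.059·73-0.6960) = 0.573
  Sd branch = 0.01025·Sd^0.27·e^(0.036·RH+0.049·T) = 1.221 μm/a
  sum: 0.573 + 1.221 → r_corr = 1.794 μm/a
Ordering by μm/a: zinc (3.32) > copper (1.79)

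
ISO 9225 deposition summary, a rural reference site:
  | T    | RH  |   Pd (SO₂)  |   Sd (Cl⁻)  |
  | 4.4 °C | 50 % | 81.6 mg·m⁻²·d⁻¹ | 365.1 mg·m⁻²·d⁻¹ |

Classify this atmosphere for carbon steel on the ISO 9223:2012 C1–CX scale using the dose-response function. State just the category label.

C3

carbon steel: f(T) = +0.150·(T−10) [T≤10 °C] = -0.8400
  sulphur-dioxide contribution → 20.49 μm/a
  chloride contribution → 24.57 μm/a
  total first-year rate 45.05 μm/a
Category bounds: 25…50 μm/a bracket r_corr ⇒ C3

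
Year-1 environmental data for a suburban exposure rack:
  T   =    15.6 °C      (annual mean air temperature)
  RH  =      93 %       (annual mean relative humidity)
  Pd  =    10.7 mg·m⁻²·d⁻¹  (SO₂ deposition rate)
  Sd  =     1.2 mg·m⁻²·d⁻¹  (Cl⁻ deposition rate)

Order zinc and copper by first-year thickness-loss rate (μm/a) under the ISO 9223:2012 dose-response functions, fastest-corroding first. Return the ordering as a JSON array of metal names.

zinc: f(T) = -0.071·(T−10) [T>10 °C] = -0.3976
  SO₂ term: 0.0129·10.7^0.44·exp(0.046·93-0.3976) = 1.773
  Sd branch = 0.0175·Sd^0.57·e^(0.008·RH+0.085·T) = 0.1539 μm/a
  r_corr = 1.773 + 0.1539 = 1.927 μm/a
copper: T>10 °C ⇒ hinge -0.080·(15.6−10) = -0.4480
  SO₂ term: 0.0053·10.7^0.26·exp(0.059·93-0.4480) = 1.515
  Cl⁻ term: 0.01025·1.2^0.27·exp(0.036·93+0.049·15.6) = 0.6578
  r_corr = 1.515 + 0.6578 = 2.172 μm/a
Ordering by μm/a: copper (2.17) > zinc (1.93)

["copper", "zinc"]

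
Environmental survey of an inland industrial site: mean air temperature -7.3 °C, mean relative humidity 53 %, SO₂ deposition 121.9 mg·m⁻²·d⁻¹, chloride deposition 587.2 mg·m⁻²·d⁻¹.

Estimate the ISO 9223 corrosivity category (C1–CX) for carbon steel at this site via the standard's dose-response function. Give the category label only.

C3

carbon steel: T≤10 °C ⇒ hinge +0.150·(-7.3−10) = -2.5950
  sulphur-dioxide contribution → 4.635 μm/a
  chloride contribution → 22.8 μm/a
  total first-year rate 27.44 μm/a
ISO 9223 Table 2 (carbon steel): 25 < 27.4 ≤ 50 μm/a ⇒ C3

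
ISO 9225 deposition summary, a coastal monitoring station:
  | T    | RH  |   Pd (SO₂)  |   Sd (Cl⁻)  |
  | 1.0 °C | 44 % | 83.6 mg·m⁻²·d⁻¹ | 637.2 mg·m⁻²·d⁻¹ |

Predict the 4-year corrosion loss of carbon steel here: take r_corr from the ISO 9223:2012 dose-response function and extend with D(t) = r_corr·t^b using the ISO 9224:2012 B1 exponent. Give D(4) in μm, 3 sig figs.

D(4) = 74.1 μm

carbon steel: T≤10 °C ⇒ hinge +0.150·(1.0−10) = -1.3500
  SO₂ term: 1.77·83.6^0.52·exp(0.02·44-1.3500) = 11.05
  Sd branch = 0.102·Sd^0.62·e^(0.033·RH+0.04·T) = 24.84 μm/a
  r_corr = 11.05 + 24.84 = 35.89 μm/a
ISO 9224: D(t) = r_corr · t^b with b = 0.523 (carbon steel, B1)
  D(4) = 35.89 × 4^0.523 = 35.89 × 2.065 = 74.12 μm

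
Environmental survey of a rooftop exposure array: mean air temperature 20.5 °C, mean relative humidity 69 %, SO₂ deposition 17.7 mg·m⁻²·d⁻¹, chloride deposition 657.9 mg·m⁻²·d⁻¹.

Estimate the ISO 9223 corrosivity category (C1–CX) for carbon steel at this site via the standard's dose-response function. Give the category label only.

C5

carbon steel: T>10 °C ⇒ hinge -0.054·(20.5−10) = -0.5670
  Pd branch = 1.77·Pd^0.52·e^(0.02·RH+f) = 17.78 μm/a
  Sd branch = 0.102·Sd^0.62·e^(0.033·RH+0.04·T) = 126.1 μm/a
  r_corr = 17.78 + 126.1 = 143.9 μm/a
144 μm/a falls in (80, 200] for carbon steel → category C5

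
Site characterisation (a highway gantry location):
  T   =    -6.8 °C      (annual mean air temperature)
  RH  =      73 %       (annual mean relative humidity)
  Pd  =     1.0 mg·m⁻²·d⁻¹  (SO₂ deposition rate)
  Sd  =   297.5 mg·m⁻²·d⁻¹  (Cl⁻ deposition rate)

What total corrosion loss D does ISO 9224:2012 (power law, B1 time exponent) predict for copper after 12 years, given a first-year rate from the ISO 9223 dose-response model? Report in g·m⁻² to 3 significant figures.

copper: f(T) = +0.126·(T−10) [T≤10 °C] = -2.1168
  sulphur-dioxide contribution → 0.04737 μm/a
  chloride contribution → 0.4734 μm/a
  ⇒ r_corr(copper) = 0.5207 μm/a
Long-term exponent b (ISO 9224 Table 2, B1) = 0.667
  D(12) = 0.5207 × 12^0.667 = 0.5207 × 5.246 = 2.732 μm
  Mass loss = 2.732 μm × 8.96 g/cm³ = 24.48 g·m⁻²

D(12) = 24.5 g·m⁻²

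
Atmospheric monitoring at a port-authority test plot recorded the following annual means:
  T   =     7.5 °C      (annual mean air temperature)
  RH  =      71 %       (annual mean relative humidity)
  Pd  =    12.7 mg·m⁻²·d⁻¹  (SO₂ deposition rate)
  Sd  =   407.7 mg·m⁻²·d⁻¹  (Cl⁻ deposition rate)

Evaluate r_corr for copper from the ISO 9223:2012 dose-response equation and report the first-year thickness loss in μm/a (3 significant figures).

r_corr = 1.46 μm/a

copper: T≤10 °C ⇒ hinge +0.126·(7.5−10) = -0.3150
  Pd branch = 0.0053·Pd^0.26·e^(0.059·RH+f) = 0.494 μm/a
  Cl⁻ term: 0.01025·407.7^0.27·exp(0.036·71+0.049·7.5) = 0.9664
  r_corr = 0.494 + 0.9664 = 1.46 μm/a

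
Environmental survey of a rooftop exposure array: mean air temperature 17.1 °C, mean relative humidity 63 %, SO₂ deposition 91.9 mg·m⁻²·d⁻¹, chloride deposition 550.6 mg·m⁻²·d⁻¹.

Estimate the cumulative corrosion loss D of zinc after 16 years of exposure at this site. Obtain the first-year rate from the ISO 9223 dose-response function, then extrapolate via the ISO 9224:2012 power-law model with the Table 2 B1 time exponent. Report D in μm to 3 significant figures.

D(16) = 52.9 μm

zinc: temperature factor f = -0.071·(7.1) = -0.5041
  SO₂ term: 0.0129·91.9^0.44·exp(0.046·63-0.5041) = 1.033
  Cl⁻ term: 0.0175·550.6^0.57·exp(0.008·63+0.085·17.1) = 4.523
  sum: 1.033 + 4.523 → r_corr = 5.556 μm/a
Power-law: D(16) = r_corr · 16^0.813
  D(16) = 5.556 × 16^0.813 = 5.556 × 9.527 = 52.93 μm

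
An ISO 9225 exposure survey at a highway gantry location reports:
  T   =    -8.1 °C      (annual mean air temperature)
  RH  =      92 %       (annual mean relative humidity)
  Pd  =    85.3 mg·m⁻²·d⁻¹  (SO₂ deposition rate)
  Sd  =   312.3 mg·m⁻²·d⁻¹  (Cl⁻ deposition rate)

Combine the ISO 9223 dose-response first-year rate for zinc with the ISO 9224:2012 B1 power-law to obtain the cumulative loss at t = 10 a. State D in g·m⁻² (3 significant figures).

zinc: f(T) = +0.038·(T−10) [T≤10 °C] = -0.6878
  SO₂ term: 0.0129·85.3^0.44·exp(0.046·92-0.6878) = 3.158
  Sd branch = 0.0175·Sd^0.57·e^(0.008·RH+0.085·T) = 0.4848 μm/a
  sum: 3.158 + 0.4848 → r_corr = 3.643 μm/a
ISO 9224: D(t) = r_corr · t^b with b = 0.813 (zinc, B1)
  D(10) = 3.643 × 10^0.813 = 3.643 × 6.501 = 23.68 μm
  Mass loss = 23.68 μm × 7.14 g/cm³ = 169.1 g·m⁻²

D(10) = 169 g·m⁻²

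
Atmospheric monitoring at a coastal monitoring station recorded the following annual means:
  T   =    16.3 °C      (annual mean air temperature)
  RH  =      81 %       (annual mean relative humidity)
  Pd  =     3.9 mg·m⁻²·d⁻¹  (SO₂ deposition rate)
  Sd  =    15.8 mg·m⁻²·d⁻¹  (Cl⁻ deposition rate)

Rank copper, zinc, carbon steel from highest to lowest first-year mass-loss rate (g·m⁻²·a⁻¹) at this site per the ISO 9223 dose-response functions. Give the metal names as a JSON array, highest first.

["carbon steel", "copper", "zinc"]

copper: T>10 °C ⇒ hinge -0.080·(16.3−10) = -0.5040
  sulphur-dioxide contribution → 0.5427 μm/a
  chloride contribution → 0.8864 μm/a
  ⇒ r_corr(copper) = 1.429 μm/a
  mass loss = 1.429 μm/a × 8.96 g/cm³ = 12.8 g·m⁻²·a⁻¹
zinc: temperature factor f = -0.071·(6.3) = -0.4473
  sulphur-dioxide contribution → 0.6231 μm/a
  chloride contribution → 0.6448 μm/a
  total first-year rate 1.268 μm/a
  mass loss = 1.268 μm/a × 7.14 g/cm³ = 9.053 g·m⁻²·a⁻¹
carbon steel: f(T) = -0.054·(T−10) [T>10 °C] = -0.3402
  sulphur-dioxide contribution → 12.92 μm/a
  chloride contribution → 15.7 μm/a
  ⇒ r_corr(carbon steel) = 28.61 μm/a
  mass loss = 28.61 μm/a × 7.85 g/cm³ = 224.6 g·m⁻²·a⁻¹
Ordering by g·m⁻²·a⁻¹: carbon steel (225) > copper (12.8) > zinc (9.05)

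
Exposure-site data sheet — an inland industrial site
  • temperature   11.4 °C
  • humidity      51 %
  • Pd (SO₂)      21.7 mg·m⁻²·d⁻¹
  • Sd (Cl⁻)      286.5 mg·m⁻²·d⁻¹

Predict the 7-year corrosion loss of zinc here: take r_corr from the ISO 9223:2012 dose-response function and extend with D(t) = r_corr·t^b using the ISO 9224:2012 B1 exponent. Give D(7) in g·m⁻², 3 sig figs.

zinc: f(T) = -0.071·(T−10) [T>10 °C] = -0.0994
  SO₂ term: 0.0129·21.7^0.44·exp(0.046·51-0.0994) = 0.4724
  Cl⁻ term: 0.0175·286.5^0.57·exp(0.008·51+0.085·11.4) = 1.744
  sum: 0.4724 + 1.744 → r_corr = 2.217 μm/a
Long-term exponent b (ISO 9224 Table 2, B1) = 0.813
  D(7) = 2.217 × 7^0.813 = 2.217 × 4.865 = 10.78 μm
  Mass loss = 10.78 μm × 7.14 g/cm³ = 77 g·m⁻²

D(7) = 77.0 g·m⁻²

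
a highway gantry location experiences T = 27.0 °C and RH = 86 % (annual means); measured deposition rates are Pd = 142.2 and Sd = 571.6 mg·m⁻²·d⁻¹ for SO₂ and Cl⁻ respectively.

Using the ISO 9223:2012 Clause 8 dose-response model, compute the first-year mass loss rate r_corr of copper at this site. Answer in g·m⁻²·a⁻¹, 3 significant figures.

copper: f(T) = -0.080·(T−10) [T>10 °C] = -1.3600
  Pd branch = 0.0053·Pd^0.26·e^(0.059·RH+f) = 0.7889 μm/a
  Sd branch = 0.01025·Sd^0.27·e^(0.036·RH+0.049·T) = 4.724 μm/a
  sum: 0.7889 + 4.724 → r_corr = 5.513 μm/a
Convert to mass loss: 5.513 μm/a × 8.96 g/cm³ = 49.39 g·m⁻²·a⁻¹

r_corr = 49.4 g·m⁻²·a⁻¹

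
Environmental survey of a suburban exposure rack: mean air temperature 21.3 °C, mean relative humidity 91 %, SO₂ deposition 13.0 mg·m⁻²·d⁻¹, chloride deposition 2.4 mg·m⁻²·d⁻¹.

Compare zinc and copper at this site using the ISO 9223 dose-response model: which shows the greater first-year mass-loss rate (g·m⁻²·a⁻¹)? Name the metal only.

zinc: temperature factor f = -0.071·(11.3) = -0.8023
  Pd branch = 0.0129·Pd^0.44·e^(0.046·RH+f) = 1.176 μm/a
  Sd branch = 0.0175·Sd^0.57·e^(0.008·RH+0.085·T) = 0.3649 μm/a
  r_corr = 1.176 + 0.3649 = 1.541 μm/a
  mass loss = 1.541 μm/a × 7.14 g/cm³ = 11 g·m⁻²·a⁻¹
copper: T>10 °C ⇒ hinge -0.080·(21.3−10) = -0.9040
  Pd branch = 0.0053·Pd^0.26·e^(0.059·RH+f) = 0.8975 μm/a
  Cl⁻ term: 0.01025·2.4^0.27·exp(0.036·91+0.049·21.3) = 0.9759
  r_corr = 0.8975 + 0.9759 = 1.873 μm/a
  mass loss = 1.873 μm/a × 8.96 g/cm³ = 16.79 g·m⁻²·a⁻¹
Ordering by g·m⁻²·a⁻¹: copper (16.8) > zinc (11)

copper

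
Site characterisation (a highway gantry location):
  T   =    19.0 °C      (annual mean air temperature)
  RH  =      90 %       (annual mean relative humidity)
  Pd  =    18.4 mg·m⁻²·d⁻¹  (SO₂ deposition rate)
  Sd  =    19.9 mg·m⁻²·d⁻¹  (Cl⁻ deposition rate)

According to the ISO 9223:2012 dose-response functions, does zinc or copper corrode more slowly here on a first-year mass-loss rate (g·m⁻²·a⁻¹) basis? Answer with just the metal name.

zinc: f(T) = -0.071·(T−10) [T>10 °C] = -0.6390
  Pd branch = 0.0129·Pd^0.44·e^(0.046·RH+f) = 1.54 μm/a
  Sd branch = 0.0175·Sd^0.57·e^(0.008·RH+0.085·T) = 0.9942 μm/a
  sum: 1.54 + 0.9942 → r_corr = 2.534 μm/a
  mass loss = 2.534 μm/a × 7.14 g/cm³ = 18.1 g·m⁻²·a⁻¹
copper: f(T) = -0.080·(T−10) [T>10 °C] = -0.7200
  Pd branch = 0.0053·Pd^0.26·e^(0.059·RH+f) = 1.113 μm/a
  Sd branch = 0.01025·Sd^0.27·e^(0.036·RH+0.049·T) = 1.489 μm/a
  sum: 1.113 + 1.489 → r_corr = 2.602 μm/a
  mass loss = 2.602 μm/a × 8.96 g/cm³ = 23.31 g·m⁻²·a⁻¹
Ordering by g·m⁻²·a⁻¹: copper (23.3) > zinc (18.1)

zinc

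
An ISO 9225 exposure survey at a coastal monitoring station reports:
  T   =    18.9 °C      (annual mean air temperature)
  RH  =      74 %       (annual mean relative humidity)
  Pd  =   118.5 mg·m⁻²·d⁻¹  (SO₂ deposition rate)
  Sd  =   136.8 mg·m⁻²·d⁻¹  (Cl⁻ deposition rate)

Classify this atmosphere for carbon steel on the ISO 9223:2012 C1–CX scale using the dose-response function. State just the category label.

carbon steel: T>10 °C ⇒ hinge -0.054·(18.9−10) = -0.4806
  sulphur-dioxide contribution → 57.59 μm/a
  chloride contribution → 52.7 μm/a
  ⇒ r_corr(carbon steel) = 110.3 μm/a
ISO 9223 Table 2 (carbon steel): 80 < 110 ≤ 200 μm/a ⇒ C5

C5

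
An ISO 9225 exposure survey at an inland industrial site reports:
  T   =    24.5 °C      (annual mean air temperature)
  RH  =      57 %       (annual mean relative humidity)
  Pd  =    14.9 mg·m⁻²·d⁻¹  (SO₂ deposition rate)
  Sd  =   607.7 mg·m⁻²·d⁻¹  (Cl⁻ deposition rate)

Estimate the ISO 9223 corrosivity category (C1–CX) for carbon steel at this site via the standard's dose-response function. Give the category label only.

C5

carbon steel: temperature factor f = -0.054·(14.5) = -0.7830
  sulphur-dioxide contribution → 10.31 μm/a
  chloride contribution → 94.84 μm/a
  ⇒ r_corr(carbon steel) = 105.1 μm/a
105 μm/a falls in (80, 200] for carbon steel → category C5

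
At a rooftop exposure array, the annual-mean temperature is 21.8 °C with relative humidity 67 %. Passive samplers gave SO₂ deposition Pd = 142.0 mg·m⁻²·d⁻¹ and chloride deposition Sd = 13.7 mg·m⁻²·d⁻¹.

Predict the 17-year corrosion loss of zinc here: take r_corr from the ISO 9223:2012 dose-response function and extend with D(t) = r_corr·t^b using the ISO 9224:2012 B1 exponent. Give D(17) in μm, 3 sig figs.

D(17) = 19.3 μm

zinc: T>10 °C ⇒ hinge -0.071·(21.8−10) = -0.8378
  SO₂ term: 0.0129·142.0^0.44·exp(0.046·67-0.8378) = 1.077
  Sd branch = 0.0175·Sd^0.57·e^(0.008·RH+0.085·T) = 0.8482 μm/a
  sum: 1.077 + 0.8482 → r_corr = 1.925 μm/a
ISO 9224: D(t) = r_corr · t^b with b = 0.813 (zinc, B1)
  D(17) = 1.925 × 17^0.813 = 1.925 × 10.01 = 19.27 μm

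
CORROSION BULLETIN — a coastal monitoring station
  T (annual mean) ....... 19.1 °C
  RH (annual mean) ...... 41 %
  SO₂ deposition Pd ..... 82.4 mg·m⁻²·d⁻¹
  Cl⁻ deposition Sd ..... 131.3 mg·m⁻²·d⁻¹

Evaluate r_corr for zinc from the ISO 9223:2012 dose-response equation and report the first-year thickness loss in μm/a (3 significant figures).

r_corr = 2.30 μm/a

zinc: f(T) = -0.071·(T−10) [T>10 °C] = -0.6461
  sulphur-dioxide contribution → 0.3105 μm/a
  chloride contribution → 1.986 μm/a
  ⇒ r_corr(zinc) = 2.296 μm/a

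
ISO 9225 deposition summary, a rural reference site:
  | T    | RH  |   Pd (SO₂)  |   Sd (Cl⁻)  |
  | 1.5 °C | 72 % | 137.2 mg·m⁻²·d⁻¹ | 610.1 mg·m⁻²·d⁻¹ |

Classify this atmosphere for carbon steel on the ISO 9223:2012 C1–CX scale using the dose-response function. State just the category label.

carbon steel: temperature factor f = +0.150·(-8.5) = -1.2750
  SO₂ term: 1.77·137.2^0.52·exp(0.02·72-1.2750) = 26.98
  Sd branch = 0.102·Sd^0.62·e^(0.033·RH+0.04·T) = 62.16 μm/a
  sum: 26.98 + 62.16 → r_corr = 89.14 μm/a
Category bounds: 80…200 μm/a bracket r_corr ⇒ C5

C5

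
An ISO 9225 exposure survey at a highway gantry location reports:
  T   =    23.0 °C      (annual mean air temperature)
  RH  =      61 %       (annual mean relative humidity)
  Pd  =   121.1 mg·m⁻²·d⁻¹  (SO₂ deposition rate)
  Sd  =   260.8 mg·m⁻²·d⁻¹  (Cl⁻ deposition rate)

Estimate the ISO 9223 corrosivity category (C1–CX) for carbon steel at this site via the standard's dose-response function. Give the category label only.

C5

carbon steel: T>10 °C ⇒ hinge -0.054·(23.0−10) = -0.7020
  SO₂ term: 1.77·121.1^0.52·exp(0.02·61-0.7020) = 35.99
  Sd branch = 0.102·Sd^0.62·e^(0.033·RH+0.04·T) = 60.32 μm/a
  sum: 35.99 + 60.32 → r_corr = 96.31 μm/a
Category bounds: 80…200 μm/a bracket r_corr ⇒ C5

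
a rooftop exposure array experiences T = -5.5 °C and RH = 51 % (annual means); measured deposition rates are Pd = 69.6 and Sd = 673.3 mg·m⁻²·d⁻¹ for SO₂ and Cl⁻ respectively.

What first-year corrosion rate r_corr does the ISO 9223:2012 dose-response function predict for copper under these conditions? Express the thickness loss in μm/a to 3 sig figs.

r_corr = 0.331 μm/a

copper: f(T) = +0.126·(T−10) [T≤10 °C] = -1.9530
  Pd branch = 0.0053·Pd^0.26·e^(0.059·RH+f) = 0.04592 μm/a
  Cl⁻ term: 0.01025·673.3^0.27·exp(0.036·51+0.049·-5.5) = 0.2849
  r_corr = 0.04592 + 0.2849 = 0.3308 μm/a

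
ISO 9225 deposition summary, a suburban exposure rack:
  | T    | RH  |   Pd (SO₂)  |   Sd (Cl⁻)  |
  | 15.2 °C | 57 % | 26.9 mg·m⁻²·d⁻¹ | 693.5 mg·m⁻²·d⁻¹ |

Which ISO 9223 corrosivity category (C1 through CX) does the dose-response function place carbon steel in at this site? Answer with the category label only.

carbon steel: T>10 °C ⇒ hinge -0.054·(15.2−10) = -0.2808
  sulphur-dioxide contribution → 23.15 μm/a
  chloride contribution → 70.96 μm/a
  ⇒ r_corr(carbon steel) = 94.11 μm/a
94.1 μm/a falls in (80, 200] for carbon steel → category C5

C5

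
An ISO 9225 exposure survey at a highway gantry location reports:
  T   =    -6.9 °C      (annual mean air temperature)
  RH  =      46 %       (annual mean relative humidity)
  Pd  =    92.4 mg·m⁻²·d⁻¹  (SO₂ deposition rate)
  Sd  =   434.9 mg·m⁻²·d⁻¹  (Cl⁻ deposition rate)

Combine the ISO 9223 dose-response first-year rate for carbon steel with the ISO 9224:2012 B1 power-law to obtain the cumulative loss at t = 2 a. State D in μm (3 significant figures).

D(2) = 27.3 μm

carbon steel: temperature factor f = +0.150·(-16.9) = -2.5350
  SO₂ term: 1.77·92.4^0.52·exp(0.02·46-2.5350) = 3.705
  Sd branch = 0.102·Sd^0.62·e^(0.033·RH+0.04·T) = 15.27 μm/a
  sum: 3.705 + 15.27 → r_corr = 18.97 μm/a
Long-term exponent b (ISO 9224 Table 2, B1) = 0.523
  D(2) = 18.97 × 2^0.523 = 18.97 × 1.437 = 27.26 μm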